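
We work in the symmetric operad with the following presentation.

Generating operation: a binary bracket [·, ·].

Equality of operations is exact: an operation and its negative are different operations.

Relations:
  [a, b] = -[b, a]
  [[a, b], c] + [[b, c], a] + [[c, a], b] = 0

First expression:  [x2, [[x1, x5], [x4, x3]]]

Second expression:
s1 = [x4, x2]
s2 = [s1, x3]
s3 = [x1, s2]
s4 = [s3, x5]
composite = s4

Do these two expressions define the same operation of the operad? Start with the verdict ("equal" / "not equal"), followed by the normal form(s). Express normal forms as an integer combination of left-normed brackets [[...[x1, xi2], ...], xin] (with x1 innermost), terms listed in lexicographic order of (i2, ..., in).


not equal: they reduce to [[[[x1, x5], x3], x4], x2] - [[[[x1, x5], x4], x3], x2] and -[[[[x1, x2], x4], x3], x5] + [[[[x1, x3], x2], x4], x5] - [[[[x1, x3], x4], x2], x5] + [[[[x1, x4], x2], x3], x5]

The first composite normalizes to [[[[x1, x5], x3], x4], x2] - [[[[x1, x5], x4], x3], x2]
The second composite normalizes to -[[[[x1, x2], x4], x3], x5] + [[[[x1, x3], x2], x4], x5] - [[[[x1, x3], x4], x2], x5] + [[[[x1, x4], x2], x3], x5]
The normal forms differ: not equal.


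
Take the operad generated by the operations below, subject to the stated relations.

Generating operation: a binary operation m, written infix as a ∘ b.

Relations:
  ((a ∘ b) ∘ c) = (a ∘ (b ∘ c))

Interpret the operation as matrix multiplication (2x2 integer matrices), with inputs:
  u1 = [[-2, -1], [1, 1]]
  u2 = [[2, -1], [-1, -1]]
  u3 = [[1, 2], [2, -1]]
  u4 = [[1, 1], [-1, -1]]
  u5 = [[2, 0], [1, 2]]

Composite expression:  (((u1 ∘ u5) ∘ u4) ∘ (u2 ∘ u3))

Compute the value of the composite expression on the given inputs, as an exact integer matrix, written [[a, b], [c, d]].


(u1 ∘ u5) = [[-5, -2], [3, 2]]
((u1 ∘ u5) ∘ u4) = [[-3, -3], [1, 1]]
(u2 ∘ u3) = [[0, 5], [-3, -1]]
(((u1 ∘ u5) ∘ u4) ∘ (u2 ∘ u3)) = [[9, -12], [-3, 4]]

[[9, -12], [-3, 4]]


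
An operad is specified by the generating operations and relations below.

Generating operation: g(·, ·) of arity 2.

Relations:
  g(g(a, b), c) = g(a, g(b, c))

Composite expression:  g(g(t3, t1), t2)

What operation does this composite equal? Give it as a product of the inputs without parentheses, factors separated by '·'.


Under associativity of g, the answer is the t's in reading order.
g(t3, t1) spells out as t3 · t1
g(g(t3, t1), t2) spells out as t3 · t1 · t2

t3 · t1 · t2


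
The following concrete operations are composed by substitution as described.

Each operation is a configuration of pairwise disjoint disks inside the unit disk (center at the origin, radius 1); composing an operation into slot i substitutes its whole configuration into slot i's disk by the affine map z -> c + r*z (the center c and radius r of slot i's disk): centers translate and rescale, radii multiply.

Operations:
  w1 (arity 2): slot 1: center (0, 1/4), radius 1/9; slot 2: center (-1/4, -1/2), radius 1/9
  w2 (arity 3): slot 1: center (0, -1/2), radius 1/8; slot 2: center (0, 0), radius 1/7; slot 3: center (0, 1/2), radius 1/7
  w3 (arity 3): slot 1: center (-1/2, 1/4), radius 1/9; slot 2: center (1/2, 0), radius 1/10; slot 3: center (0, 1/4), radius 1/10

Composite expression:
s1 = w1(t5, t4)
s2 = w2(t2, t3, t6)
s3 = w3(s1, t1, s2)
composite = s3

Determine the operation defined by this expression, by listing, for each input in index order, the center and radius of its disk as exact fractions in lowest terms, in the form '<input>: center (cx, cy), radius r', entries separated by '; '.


t1: center (1/2, 0), radius 1/10; t2: center (0, 1/5), radius 1/80; t3: center (0, 1/4), radius 1/70; t4: center (-19/36, 7/36), radius 1/81; t5: center (-1/2, 5/18), radius 1/81; t6: center (0, 3/10), radius 1/70

Follow each t-input down from w3: c' goes to c + r*c', radius to r*r'.
t5: after 2 affine steps, its disk has center (-1/2, 5/18), radius 1/81
t4: after 2 affine steps, its disk has center (-19/36, 7/36), radius 1/81
t1: after 1 affine step, its disk has center (1/2, 0), radius 1/10
t2: after 2 affine steps, its disk has center (0, 1/5), radius 1/80
t3: after 2 affine steps, its disk has center (0, 1/4), radius 1/70
t6: after 2 affine steps, its disk has center (0, 3/10), radius 1/70


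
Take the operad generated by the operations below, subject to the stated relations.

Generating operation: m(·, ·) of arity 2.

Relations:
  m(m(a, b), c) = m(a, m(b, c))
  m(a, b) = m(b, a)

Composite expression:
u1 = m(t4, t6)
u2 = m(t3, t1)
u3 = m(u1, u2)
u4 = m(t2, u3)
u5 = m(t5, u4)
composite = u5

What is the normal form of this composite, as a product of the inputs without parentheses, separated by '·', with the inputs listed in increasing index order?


t1 · t2 · t3 · t4 · t5 · t6

Key point: m commutes, so take the t-inputs in any fixed order.
m(t4, t6) flattens to t4 · t6
m(t3, t1) flattens to t3 · t1
m(m(t4, t6), m(t3, t1)) flattens to t4 · t6 · t3 · t1
m(t2, m(m(t4, t6), m(t3, t1))) flattens to t2 · t4 · t6 · t3 · t1
m(t5, m(t2, m(m(t4, t6), m(t3, t1)))) flattens to t5 · t2 · t4 · t6 · t3 · t1
commutativity sorts the factors: t1 · t2 · t3 · t4 · t5 · t6


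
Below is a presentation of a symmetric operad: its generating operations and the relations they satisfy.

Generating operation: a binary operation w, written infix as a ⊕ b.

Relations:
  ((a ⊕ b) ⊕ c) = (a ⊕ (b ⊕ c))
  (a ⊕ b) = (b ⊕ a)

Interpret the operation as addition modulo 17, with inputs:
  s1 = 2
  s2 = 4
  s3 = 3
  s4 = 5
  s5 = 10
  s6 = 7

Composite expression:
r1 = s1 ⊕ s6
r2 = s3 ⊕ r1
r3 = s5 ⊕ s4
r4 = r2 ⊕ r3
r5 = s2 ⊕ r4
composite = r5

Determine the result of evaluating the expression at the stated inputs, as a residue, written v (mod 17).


14 (mod 17)

(s1 ⊕ s6) = 9
(s3 ⊕ (s1 ⊕ s6)) = 12
(s5 ⊕ s4) = 15
((s3 ⊕ (s1 ⊕ s6)) ⊕ (s5 ⊕ s4)) = 10
(s2 ⊕ ((s3 ⊕ (s1 ⊕ s6)) ⊕ (s5 ⊕ s4))) = 14


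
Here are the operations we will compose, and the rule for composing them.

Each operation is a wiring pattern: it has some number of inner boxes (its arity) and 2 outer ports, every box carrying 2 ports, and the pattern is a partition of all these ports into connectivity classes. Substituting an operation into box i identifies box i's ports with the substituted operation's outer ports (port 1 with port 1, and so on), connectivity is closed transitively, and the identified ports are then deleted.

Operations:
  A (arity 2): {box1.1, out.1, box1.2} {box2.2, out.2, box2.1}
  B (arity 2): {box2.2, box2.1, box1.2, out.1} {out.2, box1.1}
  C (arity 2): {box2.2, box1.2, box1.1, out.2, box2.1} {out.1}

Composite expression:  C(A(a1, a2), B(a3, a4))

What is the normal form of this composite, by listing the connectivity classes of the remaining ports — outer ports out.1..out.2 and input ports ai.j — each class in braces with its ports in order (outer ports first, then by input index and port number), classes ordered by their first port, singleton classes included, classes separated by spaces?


Substituting into C glues patterns; closure does the rest.
A over (a1, a2) gives {out.1, a1.1, a1.2} {out.2, a2.1, a2.2}, out.j being that stage's outer ports
B over (a3, a4) gives {out.1, a3.2, a4.1, a4.2} {out.2, a3.1}, out.j being that stage's outer ports
C over (a1, a2, a3, a4) gives {out.1} {out.2, a1.1, a1.2, a2.1, a2.2, a3.1, a3.2, a4.1, a4.2}, out.j being that stage's outer ports

{out.1} {out.2, a1.1, a1.2, a2.1, a2.2, a3.1, a3.2, a4.1, a4.2}


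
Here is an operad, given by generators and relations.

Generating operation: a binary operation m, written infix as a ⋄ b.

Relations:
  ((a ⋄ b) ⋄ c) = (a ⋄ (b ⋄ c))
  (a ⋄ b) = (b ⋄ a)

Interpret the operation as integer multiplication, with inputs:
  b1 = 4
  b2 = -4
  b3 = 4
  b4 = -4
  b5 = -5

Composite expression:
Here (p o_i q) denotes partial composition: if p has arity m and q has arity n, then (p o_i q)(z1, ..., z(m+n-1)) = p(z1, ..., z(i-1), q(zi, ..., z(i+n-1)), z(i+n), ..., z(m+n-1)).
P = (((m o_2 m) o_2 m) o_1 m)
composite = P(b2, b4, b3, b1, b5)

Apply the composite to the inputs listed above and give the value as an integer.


(b2 ⋄ b4) = 16
(b3 ⋄ b1) = 16
((b3 ⋄ b1) ⋄ b5) = -80
((b2 ⋄ b4) ⋄ ((b3 ⋄ b1) ⋄ b5)) = -1280

-1280


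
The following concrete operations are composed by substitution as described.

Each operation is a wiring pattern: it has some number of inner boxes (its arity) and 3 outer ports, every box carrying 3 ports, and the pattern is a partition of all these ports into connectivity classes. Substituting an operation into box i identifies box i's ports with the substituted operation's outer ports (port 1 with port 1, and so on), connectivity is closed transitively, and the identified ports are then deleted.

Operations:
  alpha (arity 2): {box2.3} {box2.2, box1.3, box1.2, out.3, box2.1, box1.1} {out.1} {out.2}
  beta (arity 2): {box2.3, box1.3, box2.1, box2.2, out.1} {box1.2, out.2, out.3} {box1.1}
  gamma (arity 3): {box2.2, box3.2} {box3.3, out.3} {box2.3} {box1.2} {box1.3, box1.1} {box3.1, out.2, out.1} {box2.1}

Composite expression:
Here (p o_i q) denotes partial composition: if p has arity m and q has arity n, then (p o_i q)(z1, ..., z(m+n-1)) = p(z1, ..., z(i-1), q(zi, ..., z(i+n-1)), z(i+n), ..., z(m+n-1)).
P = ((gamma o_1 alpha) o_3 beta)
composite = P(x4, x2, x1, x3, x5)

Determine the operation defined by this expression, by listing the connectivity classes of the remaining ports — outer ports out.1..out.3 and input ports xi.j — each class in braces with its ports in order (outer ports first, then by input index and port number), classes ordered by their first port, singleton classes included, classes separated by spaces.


{out.1, out.2, x5.1} {out.3, x5.3} {x1.1} {x1.2, x5.2} {x1.3, x3.1, x3.2, x3.3} {x2.1, x2.2, x4.1, x4.2, x4.3} {x2.3}

After gluing at gamma, chains via deleted ports link the x-ports.
composing alpha on (x4, x2), with out.j its own outer ports: {out.1} {out.2} {out.3, x2.1, x2.2, x4.1, x4.2, x4.3} {x2.3}
composing beta on (x1, x3), with out.j its own outer ports: {out.1, x1.3, x3.1, x3.2, x3.3} {out.2, out.3, x1.2} {x1.1}
composing gamma on (x4, x2, x1, x3, x5), with out.j its own outer ports: {out.1, out.2, x5.1} {out.3, x5.3} {x1.1} {x1.2, x5.2} {x1.3, x3.1, x3.2, x3.3} {x2.1, x2.2, x4.1, x4.2, x4.3} {x2.3}


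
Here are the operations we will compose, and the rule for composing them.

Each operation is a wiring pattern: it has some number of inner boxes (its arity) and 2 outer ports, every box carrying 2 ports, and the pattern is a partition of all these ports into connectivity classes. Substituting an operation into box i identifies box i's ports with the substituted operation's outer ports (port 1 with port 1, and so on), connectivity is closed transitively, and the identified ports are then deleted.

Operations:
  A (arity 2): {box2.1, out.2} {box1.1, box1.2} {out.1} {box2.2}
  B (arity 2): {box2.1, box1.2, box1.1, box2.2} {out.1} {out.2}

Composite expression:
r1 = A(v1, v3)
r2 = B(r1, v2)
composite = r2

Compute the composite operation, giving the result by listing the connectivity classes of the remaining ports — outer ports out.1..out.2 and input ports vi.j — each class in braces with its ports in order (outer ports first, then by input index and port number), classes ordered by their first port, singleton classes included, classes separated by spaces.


{out.1} {out.2} {v1.1, v1.2} {v2.1, v2.2, v3.1} {v3.2}

Substituting into B glues patterns; closure does the rest.
composing A on (v1, v3), with out.j its own outer ports: {out.1} {out.2, v3.1} {v1.1, v1.2} {v3.2}
composing B on (v1, v3, v2), with out.j its own outer ports: {out.1} {out.2} {v1.1, v1.2} {v2.1, v2.2, v3.1} {v3.2}


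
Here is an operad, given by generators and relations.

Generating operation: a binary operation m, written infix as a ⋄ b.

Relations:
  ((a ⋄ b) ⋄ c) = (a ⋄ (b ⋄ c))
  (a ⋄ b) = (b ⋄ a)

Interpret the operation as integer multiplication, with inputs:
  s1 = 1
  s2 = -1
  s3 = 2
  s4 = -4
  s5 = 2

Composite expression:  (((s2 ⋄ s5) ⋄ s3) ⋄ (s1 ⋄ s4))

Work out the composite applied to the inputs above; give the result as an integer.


(s2 ⋄ s5) = -2
((s2 ⋄ s5) ⋄ s3) = -4
(s1 ⋄ s4) = -4
(((s2 ⋄ s5) ⋄ s3) ⋄ (s1 ⋄ s4)) = 16

16


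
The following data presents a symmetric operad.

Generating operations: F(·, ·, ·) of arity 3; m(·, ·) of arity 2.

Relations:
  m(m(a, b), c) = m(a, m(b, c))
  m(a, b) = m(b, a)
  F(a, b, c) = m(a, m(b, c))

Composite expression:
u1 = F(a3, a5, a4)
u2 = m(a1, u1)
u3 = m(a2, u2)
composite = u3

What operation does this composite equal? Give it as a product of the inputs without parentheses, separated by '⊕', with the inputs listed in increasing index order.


Shape and order are irrelevant to m; the a-input set decides.
F(a3, a5, a4) reduces to a3 ⊕ a5 ⊕ a4
m(a1, F(a3, a5, a4)) reduces to a1 ⊕ a3 ⊕ a5 ⊕ a4
m(a2, m(a1, F(a3, a5, a4))) reduces to a2 ⊕ a1 ⊕ a3 ⊕ a5 ⊕ a4
commutativity sorts the factors: a1 ⊕ a2 ⊕ a3 ⊕ a4 ⊕ a5

a1 ⊕ a2 ⊕ a3 ⊕ a4 ⊕ a5


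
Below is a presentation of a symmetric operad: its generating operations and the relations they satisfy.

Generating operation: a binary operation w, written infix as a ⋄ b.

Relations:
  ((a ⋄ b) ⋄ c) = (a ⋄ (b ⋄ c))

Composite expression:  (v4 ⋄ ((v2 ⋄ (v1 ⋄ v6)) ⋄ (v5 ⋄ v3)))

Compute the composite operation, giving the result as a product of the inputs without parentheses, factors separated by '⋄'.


Associativity of w dissolves the nesting; only the v-input order survives.
(v1 ⋄ v6) reduces to v1 ⋄ v6
(v2 ⋄ (v1 ⋄ v6)) reduces to v2 ⋄ v1 ⋄ v6
(v5 ⋄ v3) reduces to v5 ⋄ v3
((v2 ⋄ (v1 ⋄ v6)) ⋄ (v5 ⋄ v3)) reduces to v2 ⋄ v1 ⋄ v6 ⋄ v5 ⋄ v3
(v4 ⋄ ((v2 ⋄ (v1 ⋄ v6)) ⋄ (v5 ⋄ v3))) reduces to v4 ⋄ v2 ⋄ v1 ⋄ v6 ⋄ v5 ⋄ v3

v4 ⋄ v2 ⋄ v1 ⋄ v6 ⋄ v5 ⋄ v3


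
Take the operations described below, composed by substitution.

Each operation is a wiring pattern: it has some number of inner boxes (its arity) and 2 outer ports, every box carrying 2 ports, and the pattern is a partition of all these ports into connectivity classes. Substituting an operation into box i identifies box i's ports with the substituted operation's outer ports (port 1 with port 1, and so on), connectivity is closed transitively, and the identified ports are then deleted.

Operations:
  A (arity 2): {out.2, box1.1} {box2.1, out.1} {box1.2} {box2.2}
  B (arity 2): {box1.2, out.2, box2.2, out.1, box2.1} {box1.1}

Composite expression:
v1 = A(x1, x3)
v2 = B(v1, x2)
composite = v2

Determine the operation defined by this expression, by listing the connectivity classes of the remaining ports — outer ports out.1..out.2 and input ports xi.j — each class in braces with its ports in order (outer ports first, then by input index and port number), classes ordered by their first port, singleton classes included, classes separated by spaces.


Connectivity passes through glued B-boundaries; trace each wire chain.
through A, on inputs (x1, x3): {out.1, x3.1} {out.2, x1.1} {x1.2} {x3.2} (out.j = stage outer ports)
through B, on inputs (x1, x3, x2): {out.1, out.2, x1.1, x2.1, x2.2} {x1.2} {x3.1} {x3.2} (out.j = stage outer ports)

{out.1, out.2, x1.1, x2.1, x2.2} {x1.2} {x3.1} {x3.2}


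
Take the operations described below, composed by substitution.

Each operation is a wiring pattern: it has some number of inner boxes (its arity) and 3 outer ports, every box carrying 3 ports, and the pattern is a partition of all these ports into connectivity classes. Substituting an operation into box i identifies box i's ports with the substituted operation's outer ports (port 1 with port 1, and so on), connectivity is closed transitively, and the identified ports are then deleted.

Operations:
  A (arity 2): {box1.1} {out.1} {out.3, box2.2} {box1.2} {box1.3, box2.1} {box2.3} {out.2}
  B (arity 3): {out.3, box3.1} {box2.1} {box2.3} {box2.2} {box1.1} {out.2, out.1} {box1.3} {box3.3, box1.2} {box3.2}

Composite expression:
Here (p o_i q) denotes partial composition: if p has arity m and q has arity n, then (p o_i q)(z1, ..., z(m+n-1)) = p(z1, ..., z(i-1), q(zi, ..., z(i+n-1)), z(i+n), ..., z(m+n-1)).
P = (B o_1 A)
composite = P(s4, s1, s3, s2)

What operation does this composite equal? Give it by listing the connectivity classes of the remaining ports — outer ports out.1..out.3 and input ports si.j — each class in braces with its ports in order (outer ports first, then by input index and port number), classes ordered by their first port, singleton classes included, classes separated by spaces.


Reachability decides: close wires over B-identified ports.
composing A on (s4, s1), with out.j its own outer ports: {out.1} {out.2} {out.3, s1.2} {s1.1, s4.3} {s1.3} {s4.1} {s4.2}
composing B on (s4, s1, s3, s2), with out.j its own outer ports: {out.1, out.2} {out.3, s2.1} {s1.1, s4.3} {s1.2} {s1.3} {s2.2} {s2.3} {s3.1} {s3.2} {s3.3} {s4.1} {s4.2}

{out.1, out.2} {out.3, s2.1} {s1.1, s4.3} {s1.2} {s1.3} {s2.2} {s2.3} {s3.1} {s3.2} {s3.3} {s4.1} {s4.2}


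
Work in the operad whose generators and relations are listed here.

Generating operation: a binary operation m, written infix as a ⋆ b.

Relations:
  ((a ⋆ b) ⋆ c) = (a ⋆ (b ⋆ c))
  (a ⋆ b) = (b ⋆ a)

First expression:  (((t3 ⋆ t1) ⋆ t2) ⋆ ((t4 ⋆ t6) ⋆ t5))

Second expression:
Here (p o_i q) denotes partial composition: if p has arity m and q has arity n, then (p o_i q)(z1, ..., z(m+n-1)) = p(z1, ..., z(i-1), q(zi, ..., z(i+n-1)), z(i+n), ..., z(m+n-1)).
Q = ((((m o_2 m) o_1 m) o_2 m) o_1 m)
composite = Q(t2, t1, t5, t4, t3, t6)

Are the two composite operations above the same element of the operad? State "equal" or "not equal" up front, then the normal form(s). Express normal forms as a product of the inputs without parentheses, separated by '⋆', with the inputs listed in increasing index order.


equal; the common form is t1 ⋆ t2 ⋆ t3 ⋆ t4 ⋆ t5 ⋆ t6

Reducing the first expression gives t1 ⋆ t2 ⋆ t3 ⋆ t4 ⋆ t5 ⋆ t6
Reducing the second expression gives t1 ⋆ t2 ⋆ t3 ⋆ t4 ⋆ t5 ⋆ t6
The normal forms match — equal.


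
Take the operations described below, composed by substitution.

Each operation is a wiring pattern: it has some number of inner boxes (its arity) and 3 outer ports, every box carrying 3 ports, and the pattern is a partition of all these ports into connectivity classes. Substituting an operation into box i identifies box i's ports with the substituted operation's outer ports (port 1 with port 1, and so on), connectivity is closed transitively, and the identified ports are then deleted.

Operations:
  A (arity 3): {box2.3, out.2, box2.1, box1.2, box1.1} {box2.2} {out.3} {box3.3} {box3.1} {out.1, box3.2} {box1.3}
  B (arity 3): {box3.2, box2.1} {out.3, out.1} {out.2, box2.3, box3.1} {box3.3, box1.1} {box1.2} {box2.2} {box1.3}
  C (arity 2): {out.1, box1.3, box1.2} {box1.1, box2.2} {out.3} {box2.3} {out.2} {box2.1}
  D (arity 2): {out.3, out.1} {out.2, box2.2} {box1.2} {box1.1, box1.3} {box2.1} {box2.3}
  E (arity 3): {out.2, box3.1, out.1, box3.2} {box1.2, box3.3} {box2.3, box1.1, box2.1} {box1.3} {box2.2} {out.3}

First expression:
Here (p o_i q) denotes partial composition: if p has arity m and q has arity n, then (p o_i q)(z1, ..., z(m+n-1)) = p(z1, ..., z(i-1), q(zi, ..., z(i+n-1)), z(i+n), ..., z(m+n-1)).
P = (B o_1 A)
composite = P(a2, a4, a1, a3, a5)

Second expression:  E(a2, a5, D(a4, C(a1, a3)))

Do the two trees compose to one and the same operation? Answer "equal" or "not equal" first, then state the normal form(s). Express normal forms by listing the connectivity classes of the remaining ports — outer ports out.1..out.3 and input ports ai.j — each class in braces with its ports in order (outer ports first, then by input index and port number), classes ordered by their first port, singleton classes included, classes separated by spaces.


The first expression, normalized: {out.1, out.3} {out.2, a3.3, a5.1} {a1.1} {a1.2, a5.3} {a1.3} {a2.1, a2.2, a4.1, a4.3} {a2.3} {a3.1, a5.2} {a3.2} {a4.2}
The second expression, normalized: {out.1, out.2, a2.2} {out.3} {a1.1, a3.2} {a1.2, a1.3} {a2.1, a5.1, a5.3} {a2.3} {a3.1} {a3.3} {a4.1, a4.3} {a4.2} {a5.2}
Distinct normal forms: not equal.

not equal — first {out.1, out.3} {out.2, a3.3, a5.1} {a1.1} {a1.2, a5.3} {a1.3} {a2.1, a2.2, a4.1, a4.3} {a2.3} {a3.1, a5.2} {a3.2} {a4.2}, second {out.1, out.2, a2.2} {out.3} {a1.1, a3.2} {a1.2, a1.3} {a2.1, a5.1, a5.3} {a2.3} {a3.1} {a3.3} {a4.1, a4.3} {a4.2} {a5.2}


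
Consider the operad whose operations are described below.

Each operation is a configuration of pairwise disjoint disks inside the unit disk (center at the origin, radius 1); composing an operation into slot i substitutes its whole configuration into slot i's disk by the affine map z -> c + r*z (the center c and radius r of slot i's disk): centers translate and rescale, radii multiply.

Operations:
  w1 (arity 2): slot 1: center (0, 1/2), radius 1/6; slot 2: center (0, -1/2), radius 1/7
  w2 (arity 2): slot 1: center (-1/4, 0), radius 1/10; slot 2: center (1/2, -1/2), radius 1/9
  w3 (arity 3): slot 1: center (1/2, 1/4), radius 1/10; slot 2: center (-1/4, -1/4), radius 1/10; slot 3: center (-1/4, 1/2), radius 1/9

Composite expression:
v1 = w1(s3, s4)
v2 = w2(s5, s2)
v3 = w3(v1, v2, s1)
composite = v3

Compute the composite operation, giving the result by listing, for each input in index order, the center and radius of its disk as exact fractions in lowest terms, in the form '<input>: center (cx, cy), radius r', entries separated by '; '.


Nesting under w3 composes maps z -> c + r*z down each s-path.
input s3: applying the 2 nested substitutions gives center (1/2, 3/10), radius 1/60
input s4: applying the 2 nested substitutions gives center (1/2, 1/5), radius 1/70
input s5: applying the 2 nested substitutions gives center (-11/40, -1/4), radius 1/100
input s2: applying the 2 nested substitutions gives center (-1/5, -3/10), radius 1/90
input s1: applying the 1 nested substitution gives center (-1/4, 1/2), radius 1/9

s1: center (-1/4, 1/2), radius 1/9; s2: center (-1/5, -3/10), radius 1/90; s3: center (1/2, 3/10), radius 1/60; s4: center (1/2, 1/5), radius 1/70; s5: center (-11/40, -1/4), radius 1/100


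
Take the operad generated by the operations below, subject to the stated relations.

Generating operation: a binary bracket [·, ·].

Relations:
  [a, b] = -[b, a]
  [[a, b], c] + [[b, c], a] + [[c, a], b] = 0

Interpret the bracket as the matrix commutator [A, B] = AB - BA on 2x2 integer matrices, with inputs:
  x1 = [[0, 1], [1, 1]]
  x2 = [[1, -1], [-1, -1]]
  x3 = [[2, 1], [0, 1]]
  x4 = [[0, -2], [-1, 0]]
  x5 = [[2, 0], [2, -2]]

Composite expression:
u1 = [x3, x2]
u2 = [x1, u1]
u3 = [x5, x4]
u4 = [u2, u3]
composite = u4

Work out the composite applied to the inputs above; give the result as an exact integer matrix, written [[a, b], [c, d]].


[x3, x2] = [[-1, -3], [1, 1]]
[x1, [x3, x2]] = [[4, 5], [-1, -4]]
[x5, x4] = [[4, -8], [4, -4]]
[[x1, [x3, x2]], [x5, x4]] = [[12, -104], [-40, -12]]

[[12, -104], [-40, -12]]


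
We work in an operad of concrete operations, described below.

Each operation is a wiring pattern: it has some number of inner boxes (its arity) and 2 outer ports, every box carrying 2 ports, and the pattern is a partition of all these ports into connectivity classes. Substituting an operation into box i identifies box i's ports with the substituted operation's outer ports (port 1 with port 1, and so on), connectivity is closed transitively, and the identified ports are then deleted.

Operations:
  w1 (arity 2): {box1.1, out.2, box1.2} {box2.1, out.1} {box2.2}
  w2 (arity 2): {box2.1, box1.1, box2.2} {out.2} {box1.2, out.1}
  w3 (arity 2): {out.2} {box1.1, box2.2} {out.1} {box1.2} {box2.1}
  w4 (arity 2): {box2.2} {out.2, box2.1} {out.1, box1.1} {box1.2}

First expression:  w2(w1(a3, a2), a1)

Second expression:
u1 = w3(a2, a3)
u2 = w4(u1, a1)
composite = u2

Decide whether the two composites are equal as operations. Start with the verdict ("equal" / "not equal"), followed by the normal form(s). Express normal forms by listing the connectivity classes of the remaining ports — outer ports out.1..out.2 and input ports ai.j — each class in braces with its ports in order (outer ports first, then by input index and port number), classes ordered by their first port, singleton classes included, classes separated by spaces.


not equal — first {out.1, a3.1, a3.2} {out.2} {a1.1, a1.2, a2.1} {a2.2}, second {out.1} {out.2, a1.1} {a1.2} {a2.1, a3.2} {a2.2} {a3.1}

The first expression reduces to {out.1, a3.1, a3.2} {out.2} {a1.1, a1.2, a2.1} {a2.2}
The second expression reduces to {out.1} {out.2, a1.1} {a1.2} {a2.1, a3.2} {a2.2} {a3.1}
The normal forms differ: not equal.


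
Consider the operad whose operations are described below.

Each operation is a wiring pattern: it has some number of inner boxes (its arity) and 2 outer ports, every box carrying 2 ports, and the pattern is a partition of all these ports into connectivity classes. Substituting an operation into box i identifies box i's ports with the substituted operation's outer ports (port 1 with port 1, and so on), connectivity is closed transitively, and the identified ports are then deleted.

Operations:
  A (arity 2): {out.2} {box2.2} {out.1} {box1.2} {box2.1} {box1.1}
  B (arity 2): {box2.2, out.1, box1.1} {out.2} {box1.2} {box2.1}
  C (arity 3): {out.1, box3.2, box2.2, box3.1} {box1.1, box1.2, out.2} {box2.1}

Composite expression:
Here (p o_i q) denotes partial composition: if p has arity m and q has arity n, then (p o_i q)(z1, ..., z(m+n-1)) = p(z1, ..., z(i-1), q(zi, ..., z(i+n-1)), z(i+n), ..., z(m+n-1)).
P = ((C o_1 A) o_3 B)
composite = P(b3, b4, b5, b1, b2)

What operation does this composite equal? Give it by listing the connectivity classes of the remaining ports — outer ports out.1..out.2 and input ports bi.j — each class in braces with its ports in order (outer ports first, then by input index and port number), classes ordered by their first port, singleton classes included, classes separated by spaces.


{out.1, b2.1, b2.2} {out.2} {b1.1} {b1.2, b5.1} {b3.1} {b3.2} {b4.1} {b4.2} {b5.2}

Reachability decides: close wires over C-identified ports.
after A, the pattern on (b3, b4) reads {out.1} {out.2} {b3.1} {b3.2} {b4.1} {b4.2} (out.j = its outer ports)
after B, the pattern on (b5, b1) reads {out.1, b1.2, b5.1} {out.2} {b1.1} {b5.2} (out.j = its outer ports)
after C, the pattern on (b3, b4, b5, b1, b2) reads {out.1, b2.1, b2.2} {out.2} {b1.1} {b1.2, b5.1} {b3.1} {b3.2} {b4.1} {b4.2} {b5.2} (out.j = its outer ports)


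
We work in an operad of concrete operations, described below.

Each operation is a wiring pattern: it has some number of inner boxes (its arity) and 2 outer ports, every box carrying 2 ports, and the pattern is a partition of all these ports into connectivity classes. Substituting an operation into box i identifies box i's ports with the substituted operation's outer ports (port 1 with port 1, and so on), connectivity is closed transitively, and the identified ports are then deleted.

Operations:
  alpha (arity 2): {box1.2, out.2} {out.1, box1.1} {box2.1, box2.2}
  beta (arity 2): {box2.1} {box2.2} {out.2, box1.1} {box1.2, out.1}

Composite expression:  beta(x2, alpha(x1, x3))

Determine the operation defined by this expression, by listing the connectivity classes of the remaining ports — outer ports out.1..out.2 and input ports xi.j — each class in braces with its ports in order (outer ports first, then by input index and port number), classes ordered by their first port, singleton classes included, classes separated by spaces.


{out.1, x2.2} {out.2, x2.1} {x1.1} {x1.2} {x3.1, x3.2}


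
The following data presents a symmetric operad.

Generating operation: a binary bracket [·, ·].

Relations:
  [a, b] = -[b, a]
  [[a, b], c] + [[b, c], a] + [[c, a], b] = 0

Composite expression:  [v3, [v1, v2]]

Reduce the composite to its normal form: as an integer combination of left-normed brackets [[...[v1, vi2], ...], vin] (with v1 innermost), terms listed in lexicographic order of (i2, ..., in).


-[[v1, v2], v3]

Skip Jacobi rewriting: expand, keep v1-initial words, read off terms.
Composite bracket: [v3, [v1, v2]]
Applying ab - ba throughout gives 4 signed words (2^2 = 4).
Words beginning with v1 determine it all:
  the word v1v2v3 carries sign -1 and contributes -[[v1, v2], v3]


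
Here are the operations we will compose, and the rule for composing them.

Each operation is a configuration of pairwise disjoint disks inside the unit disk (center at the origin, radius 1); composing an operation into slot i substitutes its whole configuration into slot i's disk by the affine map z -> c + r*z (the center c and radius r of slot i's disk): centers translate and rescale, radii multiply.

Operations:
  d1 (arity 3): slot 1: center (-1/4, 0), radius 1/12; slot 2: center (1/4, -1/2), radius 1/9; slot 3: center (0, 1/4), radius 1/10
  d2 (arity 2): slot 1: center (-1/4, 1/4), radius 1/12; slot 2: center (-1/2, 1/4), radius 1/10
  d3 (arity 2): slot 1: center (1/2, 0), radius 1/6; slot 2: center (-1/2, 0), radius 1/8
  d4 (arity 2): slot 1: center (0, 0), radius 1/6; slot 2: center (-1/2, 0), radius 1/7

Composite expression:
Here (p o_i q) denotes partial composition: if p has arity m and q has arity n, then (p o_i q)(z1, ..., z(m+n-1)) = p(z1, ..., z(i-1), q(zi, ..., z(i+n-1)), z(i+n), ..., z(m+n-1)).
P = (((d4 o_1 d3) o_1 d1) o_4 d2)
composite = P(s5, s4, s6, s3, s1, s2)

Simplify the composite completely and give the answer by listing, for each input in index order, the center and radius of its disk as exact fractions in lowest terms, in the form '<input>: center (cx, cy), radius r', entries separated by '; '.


s1: center (-3/32, 1/192), radius 1/480; s2: center (-1/2, 0), radius 1/7; s3: center (-17/192, 1/192), radius 1/576; s4: center (13/144, -1/72), radius 1/324; s5: center (11/144, 0), radius 1/432; s6: center (1/12, 1/144), radius 1/360


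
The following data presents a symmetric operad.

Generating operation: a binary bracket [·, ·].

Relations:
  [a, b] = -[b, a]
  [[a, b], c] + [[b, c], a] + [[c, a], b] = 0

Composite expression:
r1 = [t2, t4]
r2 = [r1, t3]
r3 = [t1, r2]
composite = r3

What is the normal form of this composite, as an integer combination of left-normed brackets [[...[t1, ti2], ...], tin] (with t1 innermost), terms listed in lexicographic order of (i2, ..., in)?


Antisymmetry and Jacobi reduce to t1-anchored left-normed brackets.
Composite bracket: [t1, [[t2, t4], t3]]
Under [a, b] = ab - ba we get 8 signed associative words (2^3 = 8).
Coefficients come from the t1-initial words:
  word t1t2t4t3 has sign +1, contributing +[[[t1, t2], t4], t3]
  word t1t3t2t4 has sign -1, contributing -[[[t1, t3], t2], t4]
  word t1t3t4t2 has sign +1, contributing +[[[t1, t3], t4], t2]
  word t1t4t2t3 has sign -1, contributing -[[[t1, t4], t2], t3]

[[[t1, t2], t4], t3] - [[[t1, t3], t2], t4] + [[[t1, t3], t4], t2] - [[[t1, t4], t2], t3]


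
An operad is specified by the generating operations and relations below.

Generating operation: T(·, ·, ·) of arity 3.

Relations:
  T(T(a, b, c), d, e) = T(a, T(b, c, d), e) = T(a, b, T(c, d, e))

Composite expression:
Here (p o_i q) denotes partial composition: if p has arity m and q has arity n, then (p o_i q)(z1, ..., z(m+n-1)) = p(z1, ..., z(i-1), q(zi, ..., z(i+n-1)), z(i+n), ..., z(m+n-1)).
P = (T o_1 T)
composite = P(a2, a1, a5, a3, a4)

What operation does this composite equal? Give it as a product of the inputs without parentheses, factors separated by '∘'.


a2 ∘ a1 ∘ a5 ∘ a3 ∘ a4

Under associativity of T, the answer is the a's in reading order.
T(a2, a1, a5) reduces to a2 ∘ a1 ∘ a5
T(T(a2, a1, a5), a3, a4) reduces to a2 ∘ a1 ∘ a5 ∘ a3 ∘ a4


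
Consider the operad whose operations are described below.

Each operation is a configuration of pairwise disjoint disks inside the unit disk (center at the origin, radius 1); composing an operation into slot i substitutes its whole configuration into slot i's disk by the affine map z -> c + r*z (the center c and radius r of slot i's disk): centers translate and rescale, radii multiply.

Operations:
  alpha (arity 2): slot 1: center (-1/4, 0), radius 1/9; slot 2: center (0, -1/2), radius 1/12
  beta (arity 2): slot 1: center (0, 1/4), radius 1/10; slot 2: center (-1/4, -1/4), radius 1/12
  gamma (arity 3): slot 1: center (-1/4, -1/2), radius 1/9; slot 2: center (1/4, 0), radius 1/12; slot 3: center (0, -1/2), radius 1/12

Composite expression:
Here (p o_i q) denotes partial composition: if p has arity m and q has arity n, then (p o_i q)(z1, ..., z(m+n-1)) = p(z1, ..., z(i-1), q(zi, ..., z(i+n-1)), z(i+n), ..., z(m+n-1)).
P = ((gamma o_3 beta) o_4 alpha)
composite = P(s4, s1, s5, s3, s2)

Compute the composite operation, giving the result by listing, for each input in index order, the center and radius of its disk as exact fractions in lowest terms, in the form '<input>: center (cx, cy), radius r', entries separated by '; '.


Only the slot chain above each s matters under gamma; compose those maps.
s4 passes through 1 substitution, ending at center (-1/4, -1/2), radius 1/9
s1 passes through 1 substitution, ending at center (1/4, 0), radius 1/12
s5 passes through 2 substitutions, ending at center (0, -23/48), radius 1/120
s3 passes through 3 substitutions, ending at center (-13/576, -25/48), radius 1/1296
s2 passes through 3 substitutions, ending at center (-1/48, -151/288), radius 1/1728

s1: center (1/4, 0), radius 1/12; s2: center (-1/48, -151/288), radius 1/1728; s3: center (-13/576, -25/48), radius 1/1296; s4: center (-1/4, -1/2), radius 1/9; s5: center (0, -23/48), radius 1/120


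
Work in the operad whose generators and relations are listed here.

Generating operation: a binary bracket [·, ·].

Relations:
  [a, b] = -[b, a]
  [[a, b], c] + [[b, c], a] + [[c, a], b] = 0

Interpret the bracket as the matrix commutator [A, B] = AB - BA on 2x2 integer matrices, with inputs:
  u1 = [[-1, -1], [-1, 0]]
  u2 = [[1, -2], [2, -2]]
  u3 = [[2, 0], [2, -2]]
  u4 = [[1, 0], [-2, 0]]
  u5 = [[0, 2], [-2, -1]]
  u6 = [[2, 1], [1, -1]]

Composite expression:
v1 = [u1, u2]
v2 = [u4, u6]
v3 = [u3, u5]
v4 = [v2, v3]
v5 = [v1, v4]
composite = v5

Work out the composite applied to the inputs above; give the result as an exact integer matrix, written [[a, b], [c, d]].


[u1, u2] = [[-4, 5], [-1, 4]]
[u4, u6] = [[2, 1], [-7, -2]]
[u3, u5] = [[-4, 8], [10, 4]]
[[u4, u6], [u3, u5]] = [[66, 40], [16, -66]]
[[u1, u2], [[u4, u6], [u3, u5]]] = [[120, -980], [-4, -120]]

[[120, -980], [-4, -120]]


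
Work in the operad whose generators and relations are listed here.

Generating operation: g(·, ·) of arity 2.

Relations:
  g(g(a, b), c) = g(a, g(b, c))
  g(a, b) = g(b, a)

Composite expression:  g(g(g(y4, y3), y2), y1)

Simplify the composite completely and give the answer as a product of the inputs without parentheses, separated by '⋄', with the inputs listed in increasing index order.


Key point: g commutes, so take the y-inputs in any fixed order.
g(y4, y3) flattens to y4 ⋄ y3
g(g(y4, y3), y2) flattens to y4 ⋄ y3 ⋄ y2
g(g(g(y4, y3), y2), y1) flattens to y4 ⋄ y3 ⋄ y2 ⋄ y1
commutativity sorts the factors: y1 ⋄ y2 ⋄ y3 ⋄ y4

y1 ⋄ y2 ⋄ y3 ⋄ y4


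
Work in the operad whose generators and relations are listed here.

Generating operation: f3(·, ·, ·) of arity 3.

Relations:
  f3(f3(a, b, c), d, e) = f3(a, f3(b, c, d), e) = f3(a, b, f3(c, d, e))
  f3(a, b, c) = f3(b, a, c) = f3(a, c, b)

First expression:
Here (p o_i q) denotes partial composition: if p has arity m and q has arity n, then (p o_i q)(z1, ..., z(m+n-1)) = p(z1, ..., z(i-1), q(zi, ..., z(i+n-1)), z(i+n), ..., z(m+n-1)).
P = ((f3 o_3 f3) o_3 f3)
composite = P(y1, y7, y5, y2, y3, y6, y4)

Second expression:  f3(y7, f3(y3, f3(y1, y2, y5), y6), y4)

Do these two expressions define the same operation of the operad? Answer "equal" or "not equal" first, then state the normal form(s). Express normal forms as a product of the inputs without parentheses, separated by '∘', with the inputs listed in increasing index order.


equal — both sides give y1 ∘ y2 ∘ y3 ∘ y4 ∘ y5 ∘ y6 ∘ y7

Reducing the first expression gives y1 ∘ y2 ∘ y3 ∘ y4 ∘ y5 ∘ y6 ∘ y7
Reducing the second expression gives y1 ∘ y2 ∘ y3 ∘ y4 ∘ y5 ∘ y6 ∘ y7
The forms coincide; equal.


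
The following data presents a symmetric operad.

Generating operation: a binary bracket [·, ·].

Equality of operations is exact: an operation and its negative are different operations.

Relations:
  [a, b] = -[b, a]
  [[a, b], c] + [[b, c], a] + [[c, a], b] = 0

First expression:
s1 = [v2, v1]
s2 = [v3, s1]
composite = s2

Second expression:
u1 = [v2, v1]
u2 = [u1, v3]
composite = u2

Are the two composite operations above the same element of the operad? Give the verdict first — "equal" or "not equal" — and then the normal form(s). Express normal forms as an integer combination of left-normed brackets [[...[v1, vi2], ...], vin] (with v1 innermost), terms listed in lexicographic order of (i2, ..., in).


not equal; first: [[v1, v2], v3]; second: -[[v1, v2], v3]

Reducing the first expression gives [[v1, v2], v3]
Reducing the second expression gives -[[v1, v2], v3]
The forms do not match — not equal.


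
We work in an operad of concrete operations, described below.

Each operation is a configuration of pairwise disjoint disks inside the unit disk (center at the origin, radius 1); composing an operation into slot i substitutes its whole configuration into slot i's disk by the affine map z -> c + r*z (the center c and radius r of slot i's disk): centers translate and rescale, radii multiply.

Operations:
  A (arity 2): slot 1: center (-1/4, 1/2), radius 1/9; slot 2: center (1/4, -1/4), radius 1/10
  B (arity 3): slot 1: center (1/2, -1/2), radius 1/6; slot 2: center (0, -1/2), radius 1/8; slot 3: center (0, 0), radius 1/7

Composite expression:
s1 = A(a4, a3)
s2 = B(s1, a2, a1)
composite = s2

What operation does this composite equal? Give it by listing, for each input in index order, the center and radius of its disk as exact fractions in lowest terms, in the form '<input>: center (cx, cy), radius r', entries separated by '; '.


Nesting under B composes maps z -> c + r*z down each a-path.
input a4: applying the 2 nested substitutions gives center (11/24, -5/12), radius 1/54
input a3: applying the 2 nested substitutions gives center (13/24, -13/24), radius 1/60
input a2: applying the 1 nested substitution gives center (0, -1/2), radius 1/8
input a1: applying the 1 nested substitution gives center (0, 0), radius 1/7

a1: center (0, 0), radius 1/7; a2: center (0, -1/2), radius 1/8; a3: center (13/24, -13/24), radius 1/60; a4: center (11/24, -5/12), radius 1/54


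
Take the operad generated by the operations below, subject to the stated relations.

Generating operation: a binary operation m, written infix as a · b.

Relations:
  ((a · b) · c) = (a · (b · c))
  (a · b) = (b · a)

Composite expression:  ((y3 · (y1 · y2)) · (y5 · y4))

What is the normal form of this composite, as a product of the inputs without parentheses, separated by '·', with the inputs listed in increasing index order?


With m associative and commutative, the y-input set is all that matters.
(y1 · y2) reduces to y1 · y2
(y3 · (y1 · y2)) reduces to y3 · y1 · y2
(y5 · y4) reduces to y5 · y4
((y3 · (y1 · y2)) · (y5 · y4)) reduces to y3 · y1 · y2 · y5 · y4
putting the inputs in ascending order: y1 · y2 · y3 · y4 · y5

y1 · y2 · y3 · y4 · y5


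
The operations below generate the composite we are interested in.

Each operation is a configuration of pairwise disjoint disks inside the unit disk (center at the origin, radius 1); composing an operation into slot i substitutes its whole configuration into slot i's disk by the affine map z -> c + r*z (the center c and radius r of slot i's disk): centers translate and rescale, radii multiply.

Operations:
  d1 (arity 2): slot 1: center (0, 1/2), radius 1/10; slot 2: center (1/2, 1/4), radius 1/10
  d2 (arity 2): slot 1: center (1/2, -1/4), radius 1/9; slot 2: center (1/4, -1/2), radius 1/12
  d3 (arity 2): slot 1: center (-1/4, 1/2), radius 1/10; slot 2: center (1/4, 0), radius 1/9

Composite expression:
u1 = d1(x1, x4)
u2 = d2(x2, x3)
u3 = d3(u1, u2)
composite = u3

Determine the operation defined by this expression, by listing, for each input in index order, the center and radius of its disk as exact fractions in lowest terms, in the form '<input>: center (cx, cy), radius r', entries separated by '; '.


x1: center (-1/4, 11/20), radius 1/100; x2: center (11/36, -1/36), radius 1/81; x3: center (5/18, -1/18), radius 1/108; x4: center (-1/5, 21/40), radius 1/100

Each x-disk chains the slot maps above it in d3; radii multiply.
for x1, the 2-step affine chain lands on center (-1/4, 11/20), radius 1/100
for x4, the 2-step affine chain lands on center (-1/5, 21/40), radius 1/100
for x2, the 2-step affine chain lands on center (11/36, -1/36), radius 1/81
for x3, the 2-step affine chain lands on center (5/18, -1/18), radius 1/108
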